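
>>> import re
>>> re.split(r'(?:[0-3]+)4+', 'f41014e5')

Pattern: one or more of a character in [0-3] (non-capturing group); then one or more of a literal '4'.
Matches to split on: at [2:6] → '1014'.
Each match becomes a cut point; 2 segments remain.

['f4', 'e5']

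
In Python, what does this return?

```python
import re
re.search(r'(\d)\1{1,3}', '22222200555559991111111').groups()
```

('2',)

`\1` is not a pattern — it's the concrete string captured by group 1, re-applied verbatim.
`re.search` tries every starting position until one works.
The match spans [0:4] → '2222'.
Captured: group 1 = '2'.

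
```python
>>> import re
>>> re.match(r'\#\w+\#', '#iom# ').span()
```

`match` is anchored at position 0; if the pattern doesn't fit there, it returns None.
The match spans [0:5] → '#iom#'.

(0, 5)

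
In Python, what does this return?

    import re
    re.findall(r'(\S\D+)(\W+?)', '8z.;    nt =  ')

[('8z.;    nt = ', ' ')]

The pattern matches a non-whitespace character, then one or more of a non-digit (captured); then one or more of a non-word character (lazy) (captured).
Matches: at [0:14] match '8z.;    nt =  ', groups = ('8z.;    nt = ', ' ').
Multiple groups make `findall` return tuples — one 2-tuple for the one match.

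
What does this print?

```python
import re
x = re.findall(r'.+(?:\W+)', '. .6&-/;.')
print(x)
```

['. .6&-/;.']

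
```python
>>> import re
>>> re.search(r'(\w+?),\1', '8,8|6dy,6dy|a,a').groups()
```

('8',)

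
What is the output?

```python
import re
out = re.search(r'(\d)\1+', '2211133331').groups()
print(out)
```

('2',)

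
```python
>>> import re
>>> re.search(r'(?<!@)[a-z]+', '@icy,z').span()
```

(2, 4)

`(?!…)`/`(?<!…)` only lets a position through if the neighbouring text does NOT match; no characters are consumed.
The match spans [2:4] → 'cy'.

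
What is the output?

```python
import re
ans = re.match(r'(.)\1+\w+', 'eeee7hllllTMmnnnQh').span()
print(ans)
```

The backreference `\1` re-matches whatever the first group consumed, character for character.
`re.match` won't scan ahead — the pattern has to work from the very first character.
The match spans [0:18] → 'eeee7hllllTMmnnnQh'.
Captured: group 1 = 'e'.

(0, 18)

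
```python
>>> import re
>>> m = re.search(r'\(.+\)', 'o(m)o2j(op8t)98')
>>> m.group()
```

`re.search` scans for the first position where the pattern succeeds.
The match spans [1:13] → '(m)o2j(op8t)'.

'(m)o2j(op8t)'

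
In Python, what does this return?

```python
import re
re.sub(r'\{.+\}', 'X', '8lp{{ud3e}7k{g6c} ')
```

'8lpX '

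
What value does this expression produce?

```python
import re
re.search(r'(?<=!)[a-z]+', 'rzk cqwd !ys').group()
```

'ys'

Because the assertion is zero-width, the text it checks is not consumed and won't appear in the result.
Unlike `match`, `search` isn't anchored — it looks for the pattern anywhere in the string.
The match spans [10:12] → 'ys'.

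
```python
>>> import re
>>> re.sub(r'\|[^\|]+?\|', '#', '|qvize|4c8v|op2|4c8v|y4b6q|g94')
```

Each match is replaced by '#'.

'#4c8v#4c8v#g94'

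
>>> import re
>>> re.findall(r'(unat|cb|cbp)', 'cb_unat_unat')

Matches: at [0:2] match 'cb', group 1 = 'cb'; at [3:7] match 'unat', group 1 = 'unat'; at [8:12] match 'unat', group 1 = 'unat'.
Because there's exactly one group, `findall` drops the full match and keeps group 1 from each hit.

['cb', 'unat', 'unat']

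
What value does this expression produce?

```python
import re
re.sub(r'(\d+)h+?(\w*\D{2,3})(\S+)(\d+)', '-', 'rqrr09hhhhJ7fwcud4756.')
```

Pattern: one or more of a digit (captured); then one or more of a literal 'h' (lazy); then zero or more of a word character, then 2 to 3 of a non-digit (captured); then one or more of a non-whitespace character (captured); then one or more of a digit (captured).
Matches: at [4:21] → '09hhhhJ7fwcud4756'.
`sub` substitutes '-' at each match site.

'rqrr-.'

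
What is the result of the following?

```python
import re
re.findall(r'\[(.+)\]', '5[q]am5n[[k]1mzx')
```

['q]am5n[[k']

Matches: at [1:12] match '[q]am5n[[k]', group 1 = 'q]am5n[[k'.
Because there's exactly one group, `findall` drops the full match and keeps group 1 from the one hit.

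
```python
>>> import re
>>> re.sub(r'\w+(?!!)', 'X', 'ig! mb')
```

'Xg! X'

The negative lookaround is zero-width — it rules out positions where the adjacent text would match, without consuming anything.
Matches: at [0:1] → 'i'; at [4:6] → 'mb'.
`sub` substitutes 'X' at each match site.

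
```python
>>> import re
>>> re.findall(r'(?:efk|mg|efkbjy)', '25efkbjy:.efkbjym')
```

`|` is ordered: at each position the engine commits to the first alternative that works.
Since nothing is captured, `findall` lists the 2 matched substrings directly.

['efk', 'efk']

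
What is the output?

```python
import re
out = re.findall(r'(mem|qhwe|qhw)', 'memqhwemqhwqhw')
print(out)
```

['mem', 'qhwe', 'qhw', 'qhw']

`|` is ordered: at each position the engine commits to the first alternative that works.
Matches: at [0:3] match 'mem', group 1 = 'mem'; at [3:7] match 'qhwe', group 1 = 'qhwe'; at [8:11] match 'qhw', group 1 = 'qhw'; at [11:14] match 'qhw', group 1 = 'qhw'.
Because there's exactly one group, `findall` drops the full match and keeps group 1 from each hit.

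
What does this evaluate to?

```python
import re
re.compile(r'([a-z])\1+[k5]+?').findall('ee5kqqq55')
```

['e', 'q']

After group 1 captures some text, `\1` only succeeds where that same text appears again.
Walking the string: at [0:3] match 'ee5', group 1 = 'e'; at [4:8] match 'qqq5', group 1 = 'q'.
`findall` collects group 1 from each match (2 total).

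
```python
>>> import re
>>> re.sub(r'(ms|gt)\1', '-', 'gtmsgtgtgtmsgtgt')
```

'gtms-gtms-'

`\1` is not a pattern — it's the concrete string captured by group 1, re-applied verbatim.
Matches: at [4:8] → 'gtgt'; at [12:16] → 'gtgt'.
Every occurrence is swapped for '-'.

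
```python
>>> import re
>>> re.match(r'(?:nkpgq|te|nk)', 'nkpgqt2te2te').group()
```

'nkpgq'

Branches in `(...|...)` are attempted left-to-right; the first branch that allows the whole pattern to succeed is taken.
`re.match` only tries the pattern at the start of the string.
The match spans [0:5] → 'nkpgq'.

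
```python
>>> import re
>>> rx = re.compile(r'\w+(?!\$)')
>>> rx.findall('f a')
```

['f', 'a']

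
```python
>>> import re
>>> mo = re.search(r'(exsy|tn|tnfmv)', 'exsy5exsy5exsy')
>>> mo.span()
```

`re.search` scans for the first position where the pattern succeeds.
The match spans [0:4] → 'exsy'.
Captured: group 1 = 'exsy'.

(0, 4)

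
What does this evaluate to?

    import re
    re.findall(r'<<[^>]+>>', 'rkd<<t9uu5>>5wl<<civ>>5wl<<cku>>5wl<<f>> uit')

['<<t9uu5>>', '<<civ>>', '<<cku>>', '<<f>>']

Matches: at [3:12] → '<<t9uu5>>'; at [15:22] → '<<civ>>'; at [25:32] → '<<cku>>'; at [35:40] → '<<f>>'.
`findall` yields the raw match text (4 of them) because the pattern has no groups.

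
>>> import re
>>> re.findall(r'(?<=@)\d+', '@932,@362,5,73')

The positive lookaround only admits positions where the adjacent text matches; those characters stay outside the span.
`findall` yields the raw match text (2 of them) because the pattern has no groups.

['932', '362']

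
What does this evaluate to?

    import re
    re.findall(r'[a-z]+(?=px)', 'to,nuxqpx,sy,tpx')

The lookaround is zero-width — it requires the adjacent text to match without consuming it, so the asserted text isn't part of the match.
Matches: at [3:7] → 'nuxq'; at [13:14] → 't'.
With no groups in the pattern, `findall` gives back each whole match — 2 here.

['nuxq', 't']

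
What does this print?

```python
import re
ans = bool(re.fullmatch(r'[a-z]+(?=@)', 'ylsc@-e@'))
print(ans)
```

False

`re.fullmatch` is like wrapping the pattern in `^…$` (in single-line mode).
Here the string isn't matched end-to-end, so the call returns None, and `bool(None)` is False.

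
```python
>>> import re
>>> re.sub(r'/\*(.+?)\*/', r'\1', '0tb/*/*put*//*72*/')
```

'0tb/*put72'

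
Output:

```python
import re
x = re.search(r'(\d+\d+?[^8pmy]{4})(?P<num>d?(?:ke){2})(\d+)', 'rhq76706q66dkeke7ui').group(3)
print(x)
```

The pattern matches one or more of a digit, then one or more of a digit (lazy), then exactly 4 of any character except [8pmy] (captured); then optionally a literal 'd', then the literal 'ke' repeated 2 times (captured as 'num'); then one or more of a digit (captured).
`search` walks the string left to right and returns the first match it finds.
The match spans [3:17] → '76706q66dkeke7'.
Captured: group 1 = '76706q66d', group 2 = 'keke', group 3 = '7'.

7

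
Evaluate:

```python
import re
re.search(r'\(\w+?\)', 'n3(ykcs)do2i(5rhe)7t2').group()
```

Unlike `match`, `search` isn't anchored — it looks for the pattern anywhere in the string.
The match spans [2:8] → '(ykcs)'.

'(ykcs)'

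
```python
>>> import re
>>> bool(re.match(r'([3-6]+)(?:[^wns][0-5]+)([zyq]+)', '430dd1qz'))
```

The pattern matches one or more of a character in [3-6] (captured); then any character except [wns], then one or more of a character in [0-5] (non-capturing group); then one or more of one of [zyq] (captured).
`re.match` won't scan ahead — the pattern has to work from the very first character.
Here the string doesn't start with a match, so the call returns None, and `bool(None)` is False.

False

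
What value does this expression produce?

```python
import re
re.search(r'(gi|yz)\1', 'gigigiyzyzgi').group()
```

'gigi'

The backreference `\1` re-matches whatever the first group consumed, character for character.
`re.search` tries every starting position until one works.
The match spans [0:4] → 'gigi'.
Captured: group 1 = 'gi'.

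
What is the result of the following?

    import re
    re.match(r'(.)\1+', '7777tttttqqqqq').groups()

('7',)

The match spans [0:4] → '7777'.
Captured: group 1 = '7'.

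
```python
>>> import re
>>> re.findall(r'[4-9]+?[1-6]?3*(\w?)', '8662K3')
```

['6']

Pattern: one or more of a character in [4-9] (lazy), then optionally a character in [1-6], then zero or more of the literal '3'; then optionally a word character (captured).
The `?` after the quantifier makes it lazy — it takes as little as possible before letting the rest of the pattern try.
Matches: at [0:3] match '866', group 1 = '6'.
`findall` collects group 1 from the one match (1 total).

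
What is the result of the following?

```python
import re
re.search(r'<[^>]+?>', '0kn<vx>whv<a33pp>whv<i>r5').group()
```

`search` walks the string left to right and returns the first match it finds.
The match spans [3:7] → '<vx>'.

'<vx>'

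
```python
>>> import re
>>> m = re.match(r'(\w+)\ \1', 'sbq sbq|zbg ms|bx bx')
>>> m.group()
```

'sbq sbq'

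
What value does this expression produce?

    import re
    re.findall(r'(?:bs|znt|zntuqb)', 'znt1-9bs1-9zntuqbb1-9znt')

Alternation tries branches left to right and keeps the first one that lets the overall match succeed at that position.
Scanning left to right: at [0:3] → 'znt'; at [6:8] → 'bs'; at [11:14] → 'znt'; at [21:24] → 'znt'.
`findall` yields the raw match text (4 of them) because the pattern has no groups.

['znt', 'bs', 'znt', 'znt']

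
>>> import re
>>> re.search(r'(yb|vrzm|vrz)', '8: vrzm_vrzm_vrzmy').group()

'vrzm'

`|` is ordered: at each position the engine commits to the first alternative that works.
`re.search` tries every starting position until one works.
The match spans [3:7] → 'vrzm'.
Captured: group 1 = 'vrzm'.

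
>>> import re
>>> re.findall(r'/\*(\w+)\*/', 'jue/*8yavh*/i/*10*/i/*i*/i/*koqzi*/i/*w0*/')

['8yavh', '10', 'i', 'koqzi', 'w0']

Walking the string: at [3:12] match '/*8yavh*/', group 1 = '8yavh'; at [13:19] match '/*10*/', group 1 = '10'; at [20:25] match '/*i*/', group 1 = 'i'; at [26:35] match '/*koqzi*/', group 1 = 'koqzi'; at [36:42] match '/*w0*/', group 1 = 'w0'.
`findall` collects group 1 from each match (5 total).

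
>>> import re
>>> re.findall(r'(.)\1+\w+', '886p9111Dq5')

A backreference is literal: `\1` must see the identical characters the first group matched.
Because there's exactly one group, `findall` drops the full match and keeps group 1 from the one hit.

['8']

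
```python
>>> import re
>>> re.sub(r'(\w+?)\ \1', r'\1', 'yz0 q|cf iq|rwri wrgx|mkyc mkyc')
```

'yz0 q|cf iq|rwri wrgx|mkyc'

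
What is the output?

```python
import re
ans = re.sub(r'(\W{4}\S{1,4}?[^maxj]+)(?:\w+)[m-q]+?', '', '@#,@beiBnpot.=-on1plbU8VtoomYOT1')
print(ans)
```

YOT1

Pattern: exactly 4 of a non-word character, then 1 to 4 of a non-whitespace character (lazy), then one or more of any character except [maxj] (captured); then one or more of a word character (non-capturing group); then one or more of a character in [m-q] (lazy).
Matches: at [0:28] → '@#,@beiBnpot.=-on1plbU8Vtoom'.
Each match is replaced by ''.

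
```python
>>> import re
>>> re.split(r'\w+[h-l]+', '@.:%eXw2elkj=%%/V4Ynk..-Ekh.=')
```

['@.:%', '=%%/', '..-', '.=']

`split` removes every match and returns the 4 fragments in between.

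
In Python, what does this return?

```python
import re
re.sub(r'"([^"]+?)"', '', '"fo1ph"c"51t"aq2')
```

Each match is replaced by ''.

'caq2'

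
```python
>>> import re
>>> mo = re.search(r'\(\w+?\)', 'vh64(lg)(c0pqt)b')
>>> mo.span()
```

(4, 8)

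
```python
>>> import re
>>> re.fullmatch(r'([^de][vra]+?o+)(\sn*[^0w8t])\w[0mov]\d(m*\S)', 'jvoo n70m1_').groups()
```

The match spans [0:11] → 'jvoo n70m1_'.
Captured: group 1 = 'jvoo', group 2 = ' n7', group 3 = '_'.

('jvoo', ' n7', '_')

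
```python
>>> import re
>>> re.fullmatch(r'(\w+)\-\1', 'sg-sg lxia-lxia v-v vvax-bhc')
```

None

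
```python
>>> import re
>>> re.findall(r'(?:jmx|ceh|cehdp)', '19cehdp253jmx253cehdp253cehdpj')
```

Alternation isn't longest-match — the leftmost alternative that fits at this position is chosen.
Walking the string: at [2:5] → 'ceh'; at [10:13] → 'jmx'; at [16:19] → 'ceh'; at [24:27] → 'ceh'.
`findall` yields the raw match text (4 of them) because the pattern has no groups.

['ceh', 'jmx', 'ceh', 'ceh']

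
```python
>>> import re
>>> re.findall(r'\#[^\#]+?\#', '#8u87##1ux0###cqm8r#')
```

Scanning left to right: at [0:6] → '#8u87#'; at [6:12] → '#1ux0#'; at [13:20] → '#cqm8r#'.
Since nothing is captured, `findall` lists the 3 matched substrings directly.

['#8u87#', '#1ux0#', '#cqm8r#']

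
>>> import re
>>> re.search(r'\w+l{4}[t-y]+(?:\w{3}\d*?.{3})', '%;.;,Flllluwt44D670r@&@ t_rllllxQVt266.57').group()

Lazy quantifiers expand one character at a time until the remainder of the pattern can match.
The match spans [5:19] → 'Flllluwt44D670'.

'Flllluwt44D670'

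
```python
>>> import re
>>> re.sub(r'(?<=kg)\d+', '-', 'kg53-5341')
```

The lookaround is zero-width — it requires the adjacent text to match without consuming it, so the asserted text isn't part of the match.
Matches: at [2:4] → '53'.
Each match is replaced by '-'.

'kg--5341'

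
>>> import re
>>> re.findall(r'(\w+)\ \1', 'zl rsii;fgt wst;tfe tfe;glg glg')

['tfe', 'glg']

After group 1 captures some text, `\1` only succeeds where that same text appears again.
One capturing group, so `findall` returns just the captured substring from each match — 2 in all.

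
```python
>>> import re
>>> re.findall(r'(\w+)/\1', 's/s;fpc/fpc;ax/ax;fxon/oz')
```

['s', 'fpc', 'ax']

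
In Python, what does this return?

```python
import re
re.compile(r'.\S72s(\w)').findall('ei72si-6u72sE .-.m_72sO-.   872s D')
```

['i', 'E', 'O']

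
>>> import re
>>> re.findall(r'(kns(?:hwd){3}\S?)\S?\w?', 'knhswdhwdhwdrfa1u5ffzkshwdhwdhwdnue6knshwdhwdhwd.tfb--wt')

['knshwdhwdhwd.']

This matches the literal 'kns', then the literal 'hwd' repeated 3 times, then optionally a non-whitespace character (captured); then optionally a non-whitespace character, then optionally a word character.
Walking the string: at [36:51] match 'knshwdhwdhwd.tf', group 1 = 'knshwdhwdhwd.'.
`findall` collects group 1 from the one match (1 total).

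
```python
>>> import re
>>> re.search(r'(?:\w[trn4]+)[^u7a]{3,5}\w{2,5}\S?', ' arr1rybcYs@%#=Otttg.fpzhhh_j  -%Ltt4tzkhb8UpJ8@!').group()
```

'arr1rybcYs@'

This matches a word character, then one or more of one of [trn4] (non-capturing group); then 3 to 5 of any character except [u7a]; then 2 to 5 of a word character, then optionally a non-whitespace character.
Unlike `match`, `search` isn't anchored — it looks for the pattern anywhere in the string.
The match spans [1:12] → 'arr1rybcYs@'.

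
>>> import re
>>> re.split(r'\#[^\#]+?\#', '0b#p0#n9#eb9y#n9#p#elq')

Matches to split on: at [2:6] → '#p0#'; at [8:14] → '#eb9y#'; at [16:19] → '#p#'.
The string is cut at each match, leaving 4 pieces.

['0b', 'n9', 'n9', 'elq']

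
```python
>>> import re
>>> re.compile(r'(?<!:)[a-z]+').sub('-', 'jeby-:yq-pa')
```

'--:y---'

The negative lookahead/lookbehind blocks any match where the forbidden context is present.
Each match is replaced by '-'.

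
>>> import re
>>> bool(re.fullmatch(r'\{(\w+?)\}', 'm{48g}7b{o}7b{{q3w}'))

False

`fullmatch` succeeds only if the pattern covers the string from start to end.
Here the pattern can't cover the whole string, so the call returns None, and `bool(None)` is False.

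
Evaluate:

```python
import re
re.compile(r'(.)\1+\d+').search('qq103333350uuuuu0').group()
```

`\1` has to match the exact text group 1 already captured.
The match spans [0:11] → 'qq103333350'.

'qq103333350'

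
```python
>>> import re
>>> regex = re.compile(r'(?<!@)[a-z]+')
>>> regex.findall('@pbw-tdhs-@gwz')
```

A negative assertion filters positions out without eating any characters.
Walking the string: at [2:4] → 'bw'; at [5:9] → 'tdhs'; at [12:14] → 'wz'.
`findall` yields the raw match text (3 of them) because the pattern has no groups.

['bw', 'tdhs', 'wz']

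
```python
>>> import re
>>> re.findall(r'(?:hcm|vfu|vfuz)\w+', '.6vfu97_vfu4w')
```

['vfu97_vfu4w']

Matches: at [2:13] → 'vfu97_vfu4w'.
No capturing groups, so `findall` returns the 1 full match string.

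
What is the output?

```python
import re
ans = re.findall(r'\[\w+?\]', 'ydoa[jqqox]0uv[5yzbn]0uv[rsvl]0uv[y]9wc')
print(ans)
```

Walking the string: at [4:11] → '[jqqox]'; at [14:21] → '[5yzbn]'; at [24:30] → '[rsvl]'; at [33:36] → '[y]'.
`findall` yields the raw match text (4 of them) because the pattern has no groups.

['[jqqox]', '[5yzbn]', '[rsvl]', '[y]']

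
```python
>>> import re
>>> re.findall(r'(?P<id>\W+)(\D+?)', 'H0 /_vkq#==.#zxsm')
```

[(' /', '_'), ('#==.#', 'z')]

Pattern: one or more of a non-word character (captured as 'id'); then one or more of a non-digit (lazy) (captured).
Matches: at [2:5] match ' /_', groups = (' /', '_'); at [8:14] match '#==.#z', groups = ('#==.#', 'z').
Multiple groups make `findall` return tuples — one 2-tuple for each match.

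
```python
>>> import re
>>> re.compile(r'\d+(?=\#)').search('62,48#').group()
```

The `(?=…)`/`(?<=…)` assertion just peeks at neighbouring text; it doesn't advance the match position.
`search` walks the string left to right and returns the first match it finds.
The match spans [3:5] → '48'.

'48'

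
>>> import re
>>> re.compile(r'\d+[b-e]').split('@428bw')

['@', 'w']

This matches one or more of a digit; then a character in [b-e].
Matches to split on: at [1:5] → '428b'.
`split` removes every match and returns the 2 fragments in between.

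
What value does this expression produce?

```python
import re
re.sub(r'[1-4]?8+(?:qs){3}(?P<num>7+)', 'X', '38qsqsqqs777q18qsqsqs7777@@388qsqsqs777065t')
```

Every occurrence is swapped for 'X'.

'38qsqsqqs777qX@@X065t'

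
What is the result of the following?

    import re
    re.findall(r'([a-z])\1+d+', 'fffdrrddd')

`\1` has to match the exact text group 1 already captured.
Scanning left to right: at [0:4] match 'fffd', group 1 = 'f'; at [4:9] match 'rrddd', group 1 = 'r'.
`findall` collects group 1 from each match (2 total).

['f', 'r']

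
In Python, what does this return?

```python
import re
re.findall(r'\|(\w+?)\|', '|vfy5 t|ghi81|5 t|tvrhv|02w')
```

Scanning left to right: at [7:14] match '|ghi81|', group 1 = 'ghi81'; at [17:24] match '|tvrhv|', group 1 = 'tvrhv'.
With a single group, `findall` returns only what that group captured — 2 items.

['ghi81', 'tvrhv']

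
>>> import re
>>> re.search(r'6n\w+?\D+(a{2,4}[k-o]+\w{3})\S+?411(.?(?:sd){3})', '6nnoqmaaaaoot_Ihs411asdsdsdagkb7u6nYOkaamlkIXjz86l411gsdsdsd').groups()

('aaoot_I', 'asdsdsd')

The pattern matches the literal '6n', then one or more of a word character (lazy); then one or more of a non-digit; then 2 to 4 of a literal 'a', then one or more of a character in [k-o], then exactly 3 of a word character (captured); then one or more of a non-whitespace character (lazy), then the literal '41'; then a literal '1'; then optionally any character, then the literal 'sd' repeated 3 times (captured).
`re.search` scans for the first position where the pattern succeeds.
The match spans [0:27] → '6nnoqmaaaaoot_Ihs411asdsdsd'.
Captured: group 1 = 'aaoot_I', group 2 = 'asdsdsd'.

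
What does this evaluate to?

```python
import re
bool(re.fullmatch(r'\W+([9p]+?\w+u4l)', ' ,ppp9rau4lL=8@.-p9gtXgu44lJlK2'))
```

False

This matches one or more of a non-word character; then one or more of one of [9p] (lazy), then one or more of a word character, then the literal 'u4l' (captured).
For `fullmatch`, every character of the input must be accounted for by the pattern.
Here there's no way to consume every character, so the call returns None, and `bool(None)` is False.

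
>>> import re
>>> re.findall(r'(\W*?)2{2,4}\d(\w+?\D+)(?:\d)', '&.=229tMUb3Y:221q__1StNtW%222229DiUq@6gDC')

[('&.=', 'tMUb'), (':', 'q__'), ('%', '9DiUq@')]

The `?` after the quantifier makes it lazy — it takes as little as possible before letting the rest of the pattern try.
2 groups means each result is a tuple of 2 captured strings — 3 here.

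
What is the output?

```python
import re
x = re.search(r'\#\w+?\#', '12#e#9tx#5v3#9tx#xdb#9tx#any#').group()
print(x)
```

`re.search` tries every starting position until one works.
The match spans [2:5] → '#e#'.

#e#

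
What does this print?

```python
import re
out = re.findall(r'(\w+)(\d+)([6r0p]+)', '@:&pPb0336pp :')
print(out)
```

Pattern: one or more of a word character (captured); then one or more of a digit (captured); then one or more of one of [6r0p] (captured).
Scanning left to right: at [3:12] match 'pPb0336pp', groups = ('pPb033', '6', 'pp').
Multiple groups make `findall` return tuples — one 3-tuple for the one match.

[('pPb033', '6', 'pp')]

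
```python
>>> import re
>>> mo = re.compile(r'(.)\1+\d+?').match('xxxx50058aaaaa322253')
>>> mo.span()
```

The backreference `\1` re-matches whatever the first group consumed, character for character.
With `match`, the pattern is implicitly anchored at the beginning.
The match spans [0:5] → 'xxxx5'.
Captured: group 1 = 'x'.

(0, 5)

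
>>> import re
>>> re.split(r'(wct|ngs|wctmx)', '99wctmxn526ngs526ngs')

`|` is ordered: at each position the engine commits to the first alternative that works.
The group in the pattern means `split` returns the separators' captures alongside the pieces.

['99', 'wct', 'mxn526', 'ngs', '526', 'ngs', '']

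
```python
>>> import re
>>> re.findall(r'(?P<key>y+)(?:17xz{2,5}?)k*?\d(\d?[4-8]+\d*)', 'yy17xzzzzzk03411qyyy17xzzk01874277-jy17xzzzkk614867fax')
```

This matches one or more of a literal 'y' (captured as 'key'); then the literal '17x', then 2 to 5 of the literal 'z' (lazy) (non-capturing group); then zero or more of a literal 'k' (lazy), then a digit; then optionally a digit, then one or more of a character in [4-8], then zero or more of a digit (captured).
Walking the string: at [0:16] match 'yy17xzzzzzk03411', groups = ('yy', '3411'); at [17:34] match 'yyy17xzzk01874277', groups = ('yyy', '1874277'); at [36:51] match 'y17xzzzkk614867', groups = ('y', '14867').
Multiple groups make `findall` return tuples — one 2-tuple for each match.

[('yy', '3411'), ('yyy', '1874277'), ('y', '14867')]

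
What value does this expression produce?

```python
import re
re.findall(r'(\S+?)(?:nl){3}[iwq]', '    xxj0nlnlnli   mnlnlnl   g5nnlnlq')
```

Because there's exactly one group, `findall` drops the full match and keeps group 1 from the one hit.

['xxj0']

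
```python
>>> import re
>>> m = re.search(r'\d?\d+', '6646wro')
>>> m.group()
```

'6646'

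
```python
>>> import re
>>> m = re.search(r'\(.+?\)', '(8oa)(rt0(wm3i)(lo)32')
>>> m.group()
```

A non-greedy quantifier consumes as few characters as it can — just enough that the remainder of the pattern still matches from where it stops; whatever follows it matches normally.
The match spans [0:5] → '(8oa)'.

'(8oa)'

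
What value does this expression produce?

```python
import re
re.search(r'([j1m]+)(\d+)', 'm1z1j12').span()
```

The pattern matches one or more of one of [j1m] (captured); then one or more of a digit (captured).
`re.search` tries every starting position until one works.
The match spans [0:2] → 'm1'.
Captured: group 1 = 'm', group 2 = '1'.

(0, 2)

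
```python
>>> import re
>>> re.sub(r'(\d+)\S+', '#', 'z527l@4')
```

'z#'

Pattern: one or more of a digit (captured); then one or more of a non-whitespace character.
Matches: at [1:7] → '527l@4'.
Each match is replaced by '#'.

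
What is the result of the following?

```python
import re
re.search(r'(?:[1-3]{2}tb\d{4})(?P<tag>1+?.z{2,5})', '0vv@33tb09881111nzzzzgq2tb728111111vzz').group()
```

'33tb09881111nzzzz'

This matches exactly 2 of a character in [1-3], then the literal 'tb', then exactly 4 of a digit (non-capturing group); then one or more of a literal '1' (lazy), then any character, then 2 to 5 of a literal 'z' (captured as 'tag').
`re.search` scans for the first position where the pattern succeeds.
The match spans [4:21] → '33tb09881111nzzzz'.
Captured: group 1 = '1111nzzzz'.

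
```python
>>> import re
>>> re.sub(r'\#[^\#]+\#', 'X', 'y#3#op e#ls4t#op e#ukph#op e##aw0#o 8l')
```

Matches: at [1:4] → '#3#'; at [8:14] → '#ls4t#'; at [18:24] → '#ukph#'; at [29:34] → '#aw0#'.
Every occurrence is swapped for 'X'.

'yXop eXop eXop e#Xo 8l'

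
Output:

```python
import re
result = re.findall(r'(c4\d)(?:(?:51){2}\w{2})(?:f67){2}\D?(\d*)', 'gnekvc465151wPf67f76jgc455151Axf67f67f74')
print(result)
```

[('c45', '74')]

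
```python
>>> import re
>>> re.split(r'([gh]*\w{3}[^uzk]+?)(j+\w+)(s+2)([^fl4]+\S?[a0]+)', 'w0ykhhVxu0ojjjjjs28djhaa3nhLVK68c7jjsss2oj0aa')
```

This matches zero or more of one of [gh], then exactly 3 of a word character, then one or more of any character except [uzk] (lazy) (captured); then one or more of a literal 'j', then one or more of a word character (captured); then one or more of the literal 's', then the literal '2' (captured); then one or more of any character except [fl4], then optionally a non-whitespace character, then one or more of one of [a0] (captured).
Because the quantifier is non-greedy, it stops expanding at the earliest point where the rest of the pattern can succeed.
Matches to split on: at [4:45] → 'hhVxu0ojjjjjs28djhaa3nhLVK68c7jjsss2oj0aa'.
Because the pattern has a capturing group, `split` also inserts each captured text between the pieces.

['w0yk', 'hhVxu0o', 'jjjjjs28djhaa3nhLVK68c7jjss', 's2', 'oj0aa', '']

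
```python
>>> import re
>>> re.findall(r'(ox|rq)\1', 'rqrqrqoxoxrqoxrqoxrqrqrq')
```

['rq', 'ox', 'rq']

The backreference `\1` re-matches whatever the first group consumed, character for character.
Matches: at [0:4] match 'rqrq', group 1 = 'rq'; at [6:10] match 'oxox', group 1 = 'ox'; at [18:22] match 'rqrq', group 1 = 'rq'.
One capturing group, so `findall` returns just the captured substring from each match — 3 in all.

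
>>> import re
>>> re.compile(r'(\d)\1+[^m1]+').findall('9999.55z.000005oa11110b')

['9', '1']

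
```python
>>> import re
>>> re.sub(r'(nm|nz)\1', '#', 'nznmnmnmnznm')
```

'nz#nmnznm'

`\1` has to match the exact text group 1 already captured.
Matches: at [2:6] → 'nmnm'.
Every occurrence is swapped for '#'.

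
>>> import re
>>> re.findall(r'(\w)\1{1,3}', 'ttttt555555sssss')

['t', '5', '5', 's']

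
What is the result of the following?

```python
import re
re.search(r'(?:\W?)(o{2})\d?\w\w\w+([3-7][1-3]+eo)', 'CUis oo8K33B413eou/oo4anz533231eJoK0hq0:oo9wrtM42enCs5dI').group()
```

' oo8K33B413eo'

This matches optionally a non-word character (non-capturing group); then exactly 2 of a literal 'o' (captured); then optionally a digit, then a word character; then a word character, then one or more of a word character; then a character in [3-7], then one or more of a character in [1-3], then the literal 'eo' (captured).
The match spans [4:17] → ' oo8K33B413eo'.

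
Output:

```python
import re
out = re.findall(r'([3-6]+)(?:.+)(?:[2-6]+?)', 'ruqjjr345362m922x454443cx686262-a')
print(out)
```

The pattern matches one or more of a character in [3-6] (captured); then one or more of any character (non-capturing group); then one or more of a character in [2-6] (lazy) (non-capturing group).
`findall` collects group 1 from the one match (1 total).

['34536']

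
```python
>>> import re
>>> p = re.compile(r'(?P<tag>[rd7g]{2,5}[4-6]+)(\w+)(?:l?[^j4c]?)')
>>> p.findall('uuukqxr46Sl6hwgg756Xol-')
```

This matches 2 to 5 of one of [rd7g], then one or more of a character in [4-6] (captured as 'tag'); then one or more of a word character (captured); then optionally the literal 'l', then optionally any character except [j4c] (non-capturing group).
Walking the string: at [14:23] match 'gg756Xol-', groups = ('gg756', 'Xol').
Multiple groups make `findall` return tuples — one 2-tuple for the one match.

[('gg756', 'Xol')]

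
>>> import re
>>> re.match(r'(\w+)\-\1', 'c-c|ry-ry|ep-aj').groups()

The match spans [0:3] → 'c-c'.
Captured: group 1 = 'c'.

('c',)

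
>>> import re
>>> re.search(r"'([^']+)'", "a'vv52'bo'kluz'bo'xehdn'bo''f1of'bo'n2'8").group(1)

'vv52'

The match spans [1:7] → "'vv52'".
Captured: group 1 = 'vv52'.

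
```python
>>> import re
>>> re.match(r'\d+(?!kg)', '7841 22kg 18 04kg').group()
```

'7841'

`re.match` won't scan ahead — the pattern has to work from the very first character.
The match spans [0:4] → '7841'.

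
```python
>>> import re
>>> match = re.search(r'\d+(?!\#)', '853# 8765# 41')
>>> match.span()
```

The negative lookaround is zero-width — it rules out positions where the adjacent text would match, without consuming anything.
`search` walks the string left to right and returns the first match it finds.
The match spans [0:2] → '85'.

(0, 2)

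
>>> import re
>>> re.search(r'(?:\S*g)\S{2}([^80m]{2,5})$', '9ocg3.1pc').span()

(0, 9)

This matches zero or more of a non-whitespace character, then the literal 'g' (non-capturing group); then exactly 2 of a non-whitespace character; then 2 to 5 of any character except [80m] (captured); then anchored at the end.
`search` walks the string left to right and returns the first match it finds.
The match spans [0:9] → '9ocg3.1pc'.
Captured: group 1 = '1pc'.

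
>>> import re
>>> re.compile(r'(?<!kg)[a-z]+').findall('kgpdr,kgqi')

['kgpdr', 'kgqi']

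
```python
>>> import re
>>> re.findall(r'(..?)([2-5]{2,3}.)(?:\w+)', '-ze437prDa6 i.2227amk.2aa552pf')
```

The pattern matches any character, then optionally any character (captured); then 2 to 3 of a character in [2-5], then any character (captured); then one or more of a word character (non-capturing group).
Scanning left to right: at [1:11] match 'ze437prDa6', groups = ('ze', '437'); at [12:21] match 'i.2227amk', groups = ('i.', '2227'); at [23:30] match 'aa552pf', groups = ('aa', '552p').
Multiple groups make `findall` return tuples — one 2-tuple for each match.

[('ze', '437'), ('i.', '2227'), ('aa', '552p')]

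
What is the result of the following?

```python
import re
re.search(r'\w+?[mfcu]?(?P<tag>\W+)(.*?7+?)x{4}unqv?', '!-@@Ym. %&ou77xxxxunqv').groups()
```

('. %&', 'ou77')

This matches one or more of a word character (lazy), then optionally one of [mfcu]; then one or more of a non-word character (captured as 'tag'); then zero or more of any character (lazy), then one or more of the literal '7' (lazy) (captured); then exactly 4 of a literal 'x', then the literal 'unq', then optionally the literal 'v'.
`re.search` tries every starting position until one works.
The match spans [4:22] → 'Ym. %&ou77xxxxunqv'.
Captured: group 1 = '. %&', group 2 = 'ou77'.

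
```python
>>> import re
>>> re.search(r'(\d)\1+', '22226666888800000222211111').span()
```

(0, 4)

`\1` is not a pattern — it's the concrete string captured by group 1, re-applied verbatim.
The match spans [0:4] → '2222'.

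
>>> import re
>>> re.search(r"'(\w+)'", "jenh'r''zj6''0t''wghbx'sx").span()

(4, 7)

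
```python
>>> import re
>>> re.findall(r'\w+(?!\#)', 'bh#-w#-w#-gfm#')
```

['b', 'gf']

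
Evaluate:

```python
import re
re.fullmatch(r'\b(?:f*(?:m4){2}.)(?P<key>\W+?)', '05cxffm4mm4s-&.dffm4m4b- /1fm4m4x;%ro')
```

`fullmatch` succeeds only if the pattern covers the string from start to end.
Here there's no way to consume every character, so the call returns None.

None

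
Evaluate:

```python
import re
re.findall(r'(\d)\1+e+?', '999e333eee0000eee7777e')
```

['9', '3', '0', '7']

`\1` is not a pattern — it's the concrete string captured by group 1, re-applied verbatim.
Scanning left to right: at [0:4] match '999e', group 1 = '9'; at [4:8] match '333e', group 1 = '3'; at [10:15] match '0000e', group 1 = '0'; at [17:22] match '7777e', group 1 = '7'.
`findall` collects group 1 from each match (4 total).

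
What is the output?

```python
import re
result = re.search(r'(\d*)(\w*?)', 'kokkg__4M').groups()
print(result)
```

('', '')

The match spans [0:0] → ''.
Captured: group 1 = '', group 2 = ''.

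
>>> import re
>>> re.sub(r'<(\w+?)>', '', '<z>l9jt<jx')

Each match is replaced by ''.

'l9jt<jx'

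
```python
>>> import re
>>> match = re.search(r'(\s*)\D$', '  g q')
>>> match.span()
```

(3, 5)

Pattern: zero or more of whitespace (captured); then a non-digit; then anchored at the end.
`re.search` scans for the first position where the pattern succeeds.
The match spans [3:5] → ' q'.
Captured: group 1 = ' '.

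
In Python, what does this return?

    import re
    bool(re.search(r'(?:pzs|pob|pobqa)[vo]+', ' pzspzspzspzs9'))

Here nothing in the string fits, so the call returns None, and `bool(None)` is False.

False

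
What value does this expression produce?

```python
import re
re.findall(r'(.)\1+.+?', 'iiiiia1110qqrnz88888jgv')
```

After group 1 captures some text, `\1` only succeeds where that same text appears again.
Matches: at [0:6] match 'iiiiia', group 1 = 'i'; at [6:10] match '1110', group 1 = '1'; at [10:13] match 'qqr', group 1 = 'q'; at [15:21] match '88888j', group 1 = '8'.
With a single group, `findall` returns only what that group captured — 4 items.

['i', '1', 'q', '8']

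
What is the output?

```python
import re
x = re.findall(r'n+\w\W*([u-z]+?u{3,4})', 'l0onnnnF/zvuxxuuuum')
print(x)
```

The pattern matches one or more of a literal 'n'; then a word character, then zero or more of a non-word character; then one or more of a character in [u-z] (lazy), then 3 to 4 of the literal 'u' (captured).
Walking the string: at [3:18] match 'nnnnF/zvuxxuuuu', group 1 = 'zvuxxuuuu'.
With a single group, `findall` returns only what that group captured — 1 item.

['zvuxxuuuu']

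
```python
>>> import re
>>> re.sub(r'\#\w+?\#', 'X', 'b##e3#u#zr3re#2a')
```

'b#XuX2a'

Matches: at [2:6] → '#e3#'; at [7:14] → '#zr3re#'.
Every occurrence is swapped for 'X'.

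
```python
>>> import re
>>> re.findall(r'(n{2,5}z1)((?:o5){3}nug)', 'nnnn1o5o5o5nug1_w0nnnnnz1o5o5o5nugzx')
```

This matches 2 to 5 of a literal 'n', then the literal 'z1' (captured); then the literal 'o5' repeated 3 times, then the literal 'nug' (captured).
Scanning left to right: at [18:34] match 'nnnnnz1o5o5o5nug', groups = ('nnnnnz1', 'o5o5o5nug').
With 2 capturing groups, `findall` returns a 2-tuple per match.

[('nnnnnz1', 'o5o5o5nug')]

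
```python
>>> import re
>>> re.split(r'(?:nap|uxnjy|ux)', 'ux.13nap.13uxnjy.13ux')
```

Alternation tries branches left to right and keeps the first one that lets the overall match succeed at that position.
Matches to split on: at [0:2] → 'ux'; at [5:8] → 'nap'; at [11:16] → 'uxnjy'; at [19:21] → 'ux'.
Each match becomes a cut point; 5 segments remain.

['', '.13', '.13', '.13', '']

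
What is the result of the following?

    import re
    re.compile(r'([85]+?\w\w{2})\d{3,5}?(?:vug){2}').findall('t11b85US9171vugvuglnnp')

This matches one or more of one of [85] (lazy), then a word character, then exactly 2 of a word character (captured); then 3 to 5 of a digit (lazy), then the literal 'vug' repeated 2 times.
Walking the string: at [4:18] match '85US9171vugvug', group 1 = '85US'.
One capturing group, so `findall` returns just the captured substring from the one match — 1 in all.

['85US']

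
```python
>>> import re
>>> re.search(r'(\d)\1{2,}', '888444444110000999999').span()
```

(0, 3)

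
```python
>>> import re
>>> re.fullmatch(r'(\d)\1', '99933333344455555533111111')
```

After group 1 captures some text, `\1` only succeeds where that same text appears again.
`re.fullmatch` requires the pattern to consume the entire string.
Here there's no way to consume every character, so the call returns None.

None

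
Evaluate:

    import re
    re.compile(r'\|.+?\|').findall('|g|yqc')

['|g|']

Walking the string: at [0:3] → '|g|'.
With no groups in the pattern, `findall` gives back each whole match — 1 here.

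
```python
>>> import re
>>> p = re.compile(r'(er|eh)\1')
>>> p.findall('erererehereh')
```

After group 1 captures some text, `\1` only succeeds where that same text appears again.
Matches: at [0:4] match 'erer', group 1 = 'er'.
Because there's exactly one group, `findall` drops the full match and keeps group 1 from the one hit.

['er']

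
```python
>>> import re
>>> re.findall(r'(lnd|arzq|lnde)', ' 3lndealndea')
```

['lnd', 'lnd']

`|` is ordered: at each position the engine commits to the first alternative that works.
Walking the string: at [2:5] match 'lnd', group 1 = 'lnd'; at [7:10] match 'lnd', group 1 = 'lnd'.
`findall` collects group 1 from each match (2 total).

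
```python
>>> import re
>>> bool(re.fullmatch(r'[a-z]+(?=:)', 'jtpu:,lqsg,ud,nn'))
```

False

`re.fullmatch` requires the pattern to consume the entire string.
Here the pattern can't cover the whole string, so the call returns None, and `bool(None)` is False.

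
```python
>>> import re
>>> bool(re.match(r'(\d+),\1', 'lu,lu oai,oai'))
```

False

`\1` is not a pattern — it's the concrete string captured by group 1, re-applied verbatim.
`match` is anchored at position 0; if the pattern doesn't fit there, it returns None.
Here the pattern fails at index 0, so the call returns None, and `bool(None)` is False.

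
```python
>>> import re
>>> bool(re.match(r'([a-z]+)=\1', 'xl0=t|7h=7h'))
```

False

`\1` is not a pattern — it's the concrete string captured by group 1, re-applied verbatim.
`re.match` only tries the pattern at the start of the string.
Here position 0 doesn't satisfy it, so the call returns None, and `bool(None)` is False.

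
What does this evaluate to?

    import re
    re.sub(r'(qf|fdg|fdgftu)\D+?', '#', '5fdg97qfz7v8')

Matches: at [6:9] → 'qfz'.
`sub` substitutes '#' at each match site.

'5fdg97#7v8'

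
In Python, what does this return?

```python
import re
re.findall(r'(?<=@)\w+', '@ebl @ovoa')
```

The lookaround is zero-width — it requires the adjacent text to match without consuming it, so the asserted text isn't part of the match.
Walking the string: at [1:4] → 'ebl'; at [6:10] → 'ovoa'.
With no groups in the pattern, `findall` gives back each whole match — 2 here.

['ebl', 'ovoa']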